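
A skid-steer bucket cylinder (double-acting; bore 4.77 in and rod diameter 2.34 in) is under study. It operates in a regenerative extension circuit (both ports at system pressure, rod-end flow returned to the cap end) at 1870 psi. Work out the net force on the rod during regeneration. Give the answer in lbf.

F ≈ 8040 lbf

With equal pressure on both faces, forces on the annular region cancel; the net push is pressure × rod cross-section.
Rod cross-section A_rod = π/4 × (2.34 in)² = 4.301 in^2
F = P × A_rod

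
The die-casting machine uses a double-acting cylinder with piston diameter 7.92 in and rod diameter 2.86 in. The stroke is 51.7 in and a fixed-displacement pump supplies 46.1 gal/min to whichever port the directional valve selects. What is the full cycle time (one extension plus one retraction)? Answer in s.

t ≈ 26.8 s

Cap-side area A_cap = π/4 × (7.92 in)² = 49.27 in^2
Rod-side annular area A_ann = π/4 × (7.92² − 2.86²) = 42.84 in^2
t_ext = A_cap·L/Q = 14.35 s
t_ret = A_ann·L/Q = 12.48 s
t_cycle = t_ext + t_ret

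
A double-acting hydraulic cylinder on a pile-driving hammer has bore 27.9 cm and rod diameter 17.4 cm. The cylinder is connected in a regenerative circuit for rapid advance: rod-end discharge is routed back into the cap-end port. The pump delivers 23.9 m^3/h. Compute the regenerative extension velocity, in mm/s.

In regeneration the rod-end outflow joins the pump flow into the cap end, so the net volume the pump must supply per unit advance equals the rod cross-section area.
Rod cross-section A_rod = π/4 × (17.4 cm)² = 237.8 cm^2
v = Q_pump / A_rod

v ≈ 279 mm/s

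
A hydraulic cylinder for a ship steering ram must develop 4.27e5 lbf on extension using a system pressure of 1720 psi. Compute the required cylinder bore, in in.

D ≈ 17.8 in

Extension force acts on the full piston face: F = P × (π/4)D².
D = √(4F / (πP)) = √(4 × 4.27e5 lbf / (π × 1720 psi))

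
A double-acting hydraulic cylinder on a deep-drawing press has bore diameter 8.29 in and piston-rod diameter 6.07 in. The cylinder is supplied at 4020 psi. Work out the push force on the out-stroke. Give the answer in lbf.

Cap-side area A_cap = π/4 × (8.29 in)² = 53.98 in^2
F = P × A_cap = 4020 psi × A_cap

F ≈ 2.17e5 lbf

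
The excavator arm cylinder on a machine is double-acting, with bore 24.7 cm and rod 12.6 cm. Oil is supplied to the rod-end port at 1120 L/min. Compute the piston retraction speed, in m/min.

v ≈ 31.6 m/min

Rod-side annular area A_ann = π/4 × (24.7² − 12.6²) = 354.5 cm^2
Flow into the rod-end port fills the annular volume.
v = Q / A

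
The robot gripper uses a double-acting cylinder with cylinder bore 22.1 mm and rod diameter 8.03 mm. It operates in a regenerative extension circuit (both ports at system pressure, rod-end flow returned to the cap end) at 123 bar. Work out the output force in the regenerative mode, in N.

With equal pressure on both faces, forces on the annular region cancel; the net push is pressure × rod cross-section.
Rod cross-section A_rod = π/4 × (8.03 mm)² = 50.64 mm^2
F = P × A_rod

F ≈ 623 N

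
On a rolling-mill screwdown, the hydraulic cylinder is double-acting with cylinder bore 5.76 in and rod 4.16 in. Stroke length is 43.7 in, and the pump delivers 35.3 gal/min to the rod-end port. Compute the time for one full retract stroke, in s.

Rod-side annular area A_ann = π/4 × (5.76² − 4.16²) = 12.47 in^2
Swept volume V = A × L; t = V / Q = A·L / Q

t ≈ 4.01 s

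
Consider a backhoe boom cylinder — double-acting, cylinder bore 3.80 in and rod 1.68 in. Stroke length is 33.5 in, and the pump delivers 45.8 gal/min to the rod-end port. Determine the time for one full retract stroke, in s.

t ≈ 1.73 s

Rod-side annular area A_ann = π/4 × (3.80² − 1.68²) = 9.124 in^2
Swept volume V = A × L; t = V / Q = A·L / Q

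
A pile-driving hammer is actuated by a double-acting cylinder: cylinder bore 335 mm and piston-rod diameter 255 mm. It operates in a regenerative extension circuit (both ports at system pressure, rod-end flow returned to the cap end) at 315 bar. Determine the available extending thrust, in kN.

F ≈ 1610 kN

With equal pressure on both faces, forces on the annular region cancel; the net push is pressure × rod cross-section.
Rod cross-section A_rod = π/4 × (255 mm)² = 51070 mm^2
F = P × A_rod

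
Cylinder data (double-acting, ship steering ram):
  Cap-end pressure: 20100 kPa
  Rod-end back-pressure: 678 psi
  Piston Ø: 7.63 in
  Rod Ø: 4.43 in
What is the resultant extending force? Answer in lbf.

Cap-side area A_cap = π/4 × (7.63 in)² = 45.72 in^2
Rod-side annular area A_ann = π/4 × (7.63² − 4.43²) = 30.31 in^2
Net thrust = P_cap·A_cap − P_rod·A_ann = 1.333e5 lbf − 20550 lbf

F ≈ 1.13e5 lbf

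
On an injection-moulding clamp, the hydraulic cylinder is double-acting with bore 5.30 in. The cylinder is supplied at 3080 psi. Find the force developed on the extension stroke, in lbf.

Cap-side area A_cap = π/4 × (5.30 in)² = 22.06 in^2
F = P × A_cap = 3080 psi × A_cap

F ≈ 68000 lbf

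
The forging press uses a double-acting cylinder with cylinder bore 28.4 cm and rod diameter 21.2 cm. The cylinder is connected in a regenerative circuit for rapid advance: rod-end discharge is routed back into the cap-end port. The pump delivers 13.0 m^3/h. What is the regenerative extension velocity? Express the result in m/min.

v ≈ 6.14 m/min

In regeneration the rod-end outflow joins the pump flow into the cap end, so the net volume the pump must supply per unit advance equals the rod cross-section area.
Rod cross-section A_rod = π/4 × (21.2 cm)² = 353.0 cm^2
v = Q_pump / A_rod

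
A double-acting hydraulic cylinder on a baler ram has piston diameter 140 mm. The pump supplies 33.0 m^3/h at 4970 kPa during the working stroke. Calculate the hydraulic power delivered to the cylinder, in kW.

Hydraulic power = P × Q

W ≈ 45.6 kW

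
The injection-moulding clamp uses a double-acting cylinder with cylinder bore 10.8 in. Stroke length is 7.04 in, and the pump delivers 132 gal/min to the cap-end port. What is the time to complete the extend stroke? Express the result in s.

Cap-side area A_cap = π/4 × (10.8 in)² = 91.61 in^2
Swept volume V = A × L; t = V / Q = A·L / Q

t ≈ 1.27 s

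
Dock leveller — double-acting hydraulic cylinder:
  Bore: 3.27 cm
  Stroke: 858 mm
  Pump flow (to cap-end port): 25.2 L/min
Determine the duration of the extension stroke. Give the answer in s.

t ≈ 1.72 s

Cap-side area A_cap = π/4 × (3.27 cm)² = 8.398 cm^2
Swept volume V = A × L; t = V / Q = A·L / Q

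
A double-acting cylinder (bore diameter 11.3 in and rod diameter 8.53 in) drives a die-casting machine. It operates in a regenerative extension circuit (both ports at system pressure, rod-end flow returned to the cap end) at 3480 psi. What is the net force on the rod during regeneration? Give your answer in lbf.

F ≈ 1.99e5 lbf

With equal pressure on both faces, forces on the annular region cancel; the net push is pressure × rod cross-section.
Rod cross-section A_rod = π/4 × (8.53 in)² = 57.15 in^2
F = P × A_rod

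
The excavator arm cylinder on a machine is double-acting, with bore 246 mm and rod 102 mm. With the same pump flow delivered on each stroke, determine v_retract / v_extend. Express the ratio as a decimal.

Cap-side area A_cap = π/4 × (246 mm)² = 47530 mm^2
Rod-side annular area A_ann = π/4 × (246² − 102²) = 39360 mm^2
For equal Q, v ∝ 1/A, so v_ret/v_ext = A_cap/A_ann.

v_ret/v_ext ≈ 1.21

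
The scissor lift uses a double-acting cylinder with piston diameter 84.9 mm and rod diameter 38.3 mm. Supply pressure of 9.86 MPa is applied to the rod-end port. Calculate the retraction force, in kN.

F ≈ 44.5 kN

Rod-side annular area A_ann = π/4 × (84.9² − 38.3²) = 4509 mm^2
On retraction the pressure acts on the annular area (bore minus rod).
F = P × A_ann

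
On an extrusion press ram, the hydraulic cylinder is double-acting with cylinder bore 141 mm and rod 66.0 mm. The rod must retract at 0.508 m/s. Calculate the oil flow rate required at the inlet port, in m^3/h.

Q ≈ 22.3 m^3/h

Rod-side annular area A_ann = π/4 × (141² − 66.0²) = 12190 mm^2
Q = A × v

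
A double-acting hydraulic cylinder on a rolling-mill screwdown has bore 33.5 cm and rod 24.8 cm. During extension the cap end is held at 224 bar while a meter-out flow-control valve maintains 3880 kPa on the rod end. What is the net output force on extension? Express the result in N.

F ≈ 1.82e6 N

Cap-side area A_cap = π/4 × (33.5 cm)² = 881.4 cm^2
Rod-side annular area A_ann = π/4 × (33.5² − 24.8²) = 398.4 cm^2
Net thrust = P_cap·A_cap − P_rod·A_ann = 1.974e6 N − 1.546e5 N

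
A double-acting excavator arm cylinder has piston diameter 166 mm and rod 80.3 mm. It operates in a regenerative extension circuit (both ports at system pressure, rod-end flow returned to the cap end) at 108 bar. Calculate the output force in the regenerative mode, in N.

F ≈ 54700 N

With equal pressure on both faces, forces on the annular region cancel; the net push is pressure × rod cross-section.
Rod cross-section A_rod = π/4 × (80.3 mm)² = 5064 mm^2
F = P × A_rod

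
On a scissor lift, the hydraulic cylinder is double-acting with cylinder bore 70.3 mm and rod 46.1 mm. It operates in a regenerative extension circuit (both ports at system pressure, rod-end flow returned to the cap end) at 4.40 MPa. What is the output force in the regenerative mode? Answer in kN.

With equal pressure on both faces, forces on the annular region cancel; the net push is pressure × rod cross-section.
Rod cross-section A_rod = π/4 × (46.1 mm)² = 1669 mm^2
F = P × A_rod

F ≈ 7.34 kN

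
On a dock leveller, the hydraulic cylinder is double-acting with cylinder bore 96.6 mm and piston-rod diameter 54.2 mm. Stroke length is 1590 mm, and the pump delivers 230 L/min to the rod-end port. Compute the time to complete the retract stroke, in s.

t ≈ 2.08 s

Rod-side annular area A_ann = π/4 × (96.6² − 54.2²) = 5022 mm^2
Swept volume V = A × L; t = V / Q = A·L / Q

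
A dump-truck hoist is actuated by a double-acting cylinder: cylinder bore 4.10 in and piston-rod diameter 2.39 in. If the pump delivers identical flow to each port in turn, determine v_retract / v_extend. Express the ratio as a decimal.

v_ret/v_ext ≈ 1.51

Cap-side area A_cap = π/4 × (4.10 in)² = 13.20 in^2
Rod-side annular area A_ann = π/4 × (4.10² − 2.39²) = 8.716 in^2
For equal Q, v ∝ 1/A, so v_ret/v_ext = A_cap/A_ann.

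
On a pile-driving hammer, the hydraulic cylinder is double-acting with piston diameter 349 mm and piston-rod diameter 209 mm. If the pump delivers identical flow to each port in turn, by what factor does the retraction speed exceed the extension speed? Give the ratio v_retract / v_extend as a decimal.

Cap-side area A_cap = π/4 × (349 mm)² = 95660 mm^2
Rod-side annular area A_ann = π/4 × (349² − 209²) = 61360 mm^2
For equal Q, v ∝ 1/A, so v_ret/v_ext = A_cap/A_ann.

v_ret/v_ext ≈ 1.56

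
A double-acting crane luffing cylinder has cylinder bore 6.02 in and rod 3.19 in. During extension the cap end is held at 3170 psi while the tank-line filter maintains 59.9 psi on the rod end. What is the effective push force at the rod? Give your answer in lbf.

F ≈ 89000 lbf

Cap-side area A_cap = π/4 × (6.02 in)² = 28.46 in^2
Rod-side annular area A_ann = π/4 × (6.02² − 3.19²) = 20.47 in^2
Net thrust = P_cap·A_cap − P_rod·A_ann = 90230 lbf − 1226 lbf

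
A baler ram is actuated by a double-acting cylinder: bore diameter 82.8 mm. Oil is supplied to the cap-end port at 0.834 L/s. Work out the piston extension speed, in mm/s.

Cap-side area A_cap = π/4 × (82.8 mm)² = 5385 mm^2
v = Q / A

v ≈ 155 mm/s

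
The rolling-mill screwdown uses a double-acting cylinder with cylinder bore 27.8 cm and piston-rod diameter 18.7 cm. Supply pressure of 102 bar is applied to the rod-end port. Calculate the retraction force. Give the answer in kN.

F ≈ 339 kN

Rod-side annular area A_ann = π/4 × (27.8² − 18.7²) = 332.3 cm^2
On retraction the pressure acts on the annular area (bore minus rod).
F = P × A_ann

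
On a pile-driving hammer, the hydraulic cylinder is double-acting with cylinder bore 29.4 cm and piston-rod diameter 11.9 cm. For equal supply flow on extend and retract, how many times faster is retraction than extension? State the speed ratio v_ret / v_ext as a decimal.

Cap-side area A_cap = π/4 × (29.4 cm)² = 678.9 cm^2
Rod-side annular area A_ann = π/4 × (29.4² − 11.9²) = 567.6 cm^2
For equal Q, v ∝ 1/A, so v_ret/v_ext = A_cap/A_ann.

v_ret/v_ext ≈ 1.20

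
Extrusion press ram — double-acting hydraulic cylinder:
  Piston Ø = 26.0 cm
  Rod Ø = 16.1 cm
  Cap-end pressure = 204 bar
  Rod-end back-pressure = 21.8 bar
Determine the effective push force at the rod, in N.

F ≈ 1.01e6 N

Cap-side area A_cap = π/4 × (26.0 cm)² = 530.9 cm^2
Rod-side annular area A_ann = π/4 × (26.0² − 16.1²) = 327.3 cm^2
Net thrust = P_cap·A_cap − P_rod·A_ann = 1.083e6 N − 71360 N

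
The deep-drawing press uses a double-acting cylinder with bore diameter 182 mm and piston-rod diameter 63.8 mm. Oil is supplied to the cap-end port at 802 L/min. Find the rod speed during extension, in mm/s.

v ≈ 514 mm/s

Cap-side area A_cap = π/4 × (182 mm)² = 26020 mm^2
v = Q / A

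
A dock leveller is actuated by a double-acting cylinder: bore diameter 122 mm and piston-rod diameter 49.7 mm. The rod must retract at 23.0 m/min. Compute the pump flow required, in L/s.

Rod-side annular area A_ann = π/4 × (122² − 49.7²) = 9750 mm^2
Q = A × v

Q ≈ 3.74 L/s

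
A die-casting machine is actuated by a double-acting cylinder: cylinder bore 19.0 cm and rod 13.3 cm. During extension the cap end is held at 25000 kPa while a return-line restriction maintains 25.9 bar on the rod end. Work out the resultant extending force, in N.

Cap-side area A_cap = π/4 × (19.0 cm)² = 283.5 cm^2
Rod-side annular area A_ann = π/4 × (19.0² − 13.3²) = 144.6 cm^2
Net thrust = P_cap·A_cap − P_rod·A_ann = 7.088e5 N − 37450 N

F ≈ 6.71e5 N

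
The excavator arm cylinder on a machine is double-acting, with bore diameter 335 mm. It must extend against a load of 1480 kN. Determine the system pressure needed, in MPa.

P ≈ 16.8 MPa

Cap-side area A_cap = π/4 × (335 mm)² = 88140 mm^2
P = F / A = 1480 kN / A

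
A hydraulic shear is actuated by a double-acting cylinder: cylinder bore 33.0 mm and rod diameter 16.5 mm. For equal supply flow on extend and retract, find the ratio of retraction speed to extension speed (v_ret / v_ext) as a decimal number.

v_ret/v_ext ≈ 1.33

Cap-side area A_cap = π/4 × (33.0 mm)² = 855.3 mm^2
Rod-side annular area A_ann = π/4 × (33.0² − 16.5²) = 641.5 mm^2
For equal Q, v ∝ 1/A, so v_ret/v_ext = A_cap/A_ann.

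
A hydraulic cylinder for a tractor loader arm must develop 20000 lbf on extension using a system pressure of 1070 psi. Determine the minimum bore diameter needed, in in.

D ≈ 4.88 in

Extension force acts on the full piston face: F = P × (π/4)D².
D = √(4F / (πP)) = √(4 × 20000 lbf / (π × 1070 psi))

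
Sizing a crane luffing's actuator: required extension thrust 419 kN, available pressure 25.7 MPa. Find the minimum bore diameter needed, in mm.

Extension force acts on the full piston face: F = P × (π/4)D².
D = √(4F / (πP)) = √(4 × 419 kN / (π × 25.7 MPa))

D ≈ 144 mm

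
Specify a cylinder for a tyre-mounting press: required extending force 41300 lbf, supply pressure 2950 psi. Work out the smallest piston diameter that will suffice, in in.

Extension force acts on the full piston face: F = P × (π/4)D².
D = √(4F / (πP)) = √(4 × 41300 lbf / (π × 2950 psi))

D ≈ 4.22 in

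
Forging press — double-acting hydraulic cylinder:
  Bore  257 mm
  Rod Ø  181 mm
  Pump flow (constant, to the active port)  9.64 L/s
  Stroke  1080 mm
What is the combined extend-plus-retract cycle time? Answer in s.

Cap-side area A_cap = π/4 × (257 mm)² = 51870 mm^2
Rod-side annular area A_ann = π/4 × (257² − 181²) = 26140 mm^2
t_ext = A_cap·L/Q = 5.812 s
t_ret = A_ann·L/Q = 2.929 s
t_cycle = t_ext + t_ret

t ≈ 8.74 s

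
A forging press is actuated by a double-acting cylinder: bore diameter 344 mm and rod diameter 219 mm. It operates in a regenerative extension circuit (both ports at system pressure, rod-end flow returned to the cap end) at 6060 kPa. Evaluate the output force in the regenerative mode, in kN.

With equal pressure on both faces, forces on the annular region cancel; the net push is pressure × rod cross-section.
Rod cross-section A_rod = π/4 × (219 mm)² = 37670 mm^2
F = P × A_rod

F ≈ 228 kN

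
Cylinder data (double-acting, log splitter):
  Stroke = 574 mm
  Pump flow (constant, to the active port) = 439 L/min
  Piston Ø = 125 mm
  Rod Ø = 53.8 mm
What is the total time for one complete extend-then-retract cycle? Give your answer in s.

Cap-side area A_cap = π/4 × (125 mm)² = 12270 mm^2
Rod-side annular area A_ann = π/4 × (125² − 53.8²) = 9999 mm^2
t_ext = A_cap·L/Q = 0.9627 s
t_ret = A_ann·L/Q = 0.7844 s
t_cycle = t_ext + t_ret

t ≈ 1.75 s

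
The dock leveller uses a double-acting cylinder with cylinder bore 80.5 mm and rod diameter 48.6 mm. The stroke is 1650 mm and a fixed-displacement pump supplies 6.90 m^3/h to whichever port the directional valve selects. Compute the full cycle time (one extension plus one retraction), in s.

Cap-side area A_cap = π/4 × (80.5 mm)² = 5090 mm^2
Rod-side annular area A_ann = π/4 × (80.5² − 48.6²) = 3234 mm^2
t_ext = A_cap·L/Q = 4.381 s
t_ret = A_ann·L/Q = 2.784 s
t_cycle = t_ext + t_ret

t ≈ 7.17 s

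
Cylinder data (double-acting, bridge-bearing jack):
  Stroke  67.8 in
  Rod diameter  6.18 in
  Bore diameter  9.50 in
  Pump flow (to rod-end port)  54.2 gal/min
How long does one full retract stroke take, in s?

Rod-side annular area A_ann = π/4 × (9.50² − 6.18²) = 40.89 in^2
Swept volume V = A × L; t = V / Q = A·L / Q

t ≈ 13.3 s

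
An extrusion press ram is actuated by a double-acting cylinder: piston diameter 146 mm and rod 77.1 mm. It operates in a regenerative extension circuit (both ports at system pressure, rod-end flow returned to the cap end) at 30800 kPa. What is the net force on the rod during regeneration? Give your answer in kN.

With equal pressure on both faces, forces on the annular region cancel; the net push is pressure × rod cross-section.
Rod cross-section A_rod = π/4 × (77.1 mm)² = 4669 mm^2
F = P × A_rod

F ≈ 144 kN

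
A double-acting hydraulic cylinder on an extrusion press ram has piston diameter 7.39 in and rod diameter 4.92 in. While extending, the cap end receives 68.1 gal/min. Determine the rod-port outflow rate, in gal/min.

Q_out ≈ 37.9 gal/min

Cap-side area A_cap = π/4 × (7.39 in)² = 42.89 in^2
Rod-side annular area A_ann = π/4 × (7.39² − 4.92²) = 23.88 in^2
Piston speed v = Q_in/A_cap; rod-end outflow Q_out = v × A_ann = Q_in × A_ann/A_cap.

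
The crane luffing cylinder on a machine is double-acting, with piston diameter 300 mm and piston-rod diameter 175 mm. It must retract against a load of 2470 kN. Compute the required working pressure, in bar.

P ≈ 530 bar

Rod-side annular area A_ann = π/4 × (300² − 175²) = 46630 mm^2
Retraction: pressure acts on the annular area.
P = F / A = 2470 kN / A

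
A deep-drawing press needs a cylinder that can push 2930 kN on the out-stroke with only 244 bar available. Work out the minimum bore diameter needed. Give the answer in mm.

D ≈ 391 mm

Extension force acts on the full piston face: F = P × (π/4)D².
D = √(4F / (πP)) = √(4 × 2930 kN / (π × 244 bar))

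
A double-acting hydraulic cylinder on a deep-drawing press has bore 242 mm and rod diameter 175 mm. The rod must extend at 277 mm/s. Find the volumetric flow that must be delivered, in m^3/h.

Cap-side area A_cap = π/4 × (242 mm)² = 46000 mm^2
Q = A × v

Q ≈ 45.9 m^3/h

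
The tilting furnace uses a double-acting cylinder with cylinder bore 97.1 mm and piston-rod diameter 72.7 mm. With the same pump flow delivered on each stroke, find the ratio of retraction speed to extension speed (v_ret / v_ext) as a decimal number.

v_ret/v_ext ≈ 2.28

Cap-side area A_cap = π/4 × (97.1 mm)² = 7405 mm^2
Rod-side annular area A_ann = π/4 × (97.1² − 72.7²) = 3254 mm^2
For equal Q, v ∝ 1/A, so v_ret/v_ext = A_cap/A_ann.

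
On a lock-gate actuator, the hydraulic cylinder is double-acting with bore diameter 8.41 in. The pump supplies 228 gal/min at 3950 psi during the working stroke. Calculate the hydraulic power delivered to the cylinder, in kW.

W ≈ 392 kW

Hydraulic power = P × Q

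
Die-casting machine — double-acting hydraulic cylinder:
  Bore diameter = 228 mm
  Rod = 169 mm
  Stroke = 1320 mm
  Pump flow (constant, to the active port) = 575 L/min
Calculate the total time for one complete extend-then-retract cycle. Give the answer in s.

t ≈ 8.16 s

Cap-side area A_cap = π/4 × (228 mm)² = 40830 mm^2
Rod-side annular area A_ann = π/4 × (228² − 169²) = 18400 mm^2
t_ext = A_cap·L/Q = 5.624 s
t_ret = A_ann·L/Q = 2.534 s
t_cycle = t_ext + t_ret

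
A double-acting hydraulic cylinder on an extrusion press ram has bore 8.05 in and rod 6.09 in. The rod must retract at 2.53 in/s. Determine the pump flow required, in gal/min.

Rod-side annular area A_ann = π/4 × (8.05² − 6.09²) = 21.77 in^2
Q = A × v

Q ≈ 14.3 gal/min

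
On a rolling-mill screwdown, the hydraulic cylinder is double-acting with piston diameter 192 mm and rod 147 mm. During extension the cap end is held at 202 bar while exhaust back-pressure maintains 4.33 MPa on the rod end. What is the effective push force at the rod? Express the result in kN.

Cap-side area A_cap = π/4 × (192 mm)² = 28950 mm^2
Rod-side annular area A_ann = π/4 × (192² − 147²) = 11980 mm^2
Net thrust = P_cap·A_cap − P_rod·A_ann = 584.8 kN − 51.88 kN

F ≈ 533 kN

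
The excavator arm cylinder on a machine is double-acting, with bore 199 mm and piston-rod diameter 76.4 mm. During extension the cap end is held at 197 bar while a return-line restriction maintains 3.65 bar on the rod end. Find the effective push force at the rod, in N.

Cap-side area A_cap = π/4 × (199 mm)² = 31100 mm^2
Rod-side annular area A_ann = π/4 × (199² − 76.4²) = 26520 mm^2
Net thrust = P_cap·A_cap − P_rod·A_ann = 6.127e5 N − 9679 N

F ≈ 6.03e5 N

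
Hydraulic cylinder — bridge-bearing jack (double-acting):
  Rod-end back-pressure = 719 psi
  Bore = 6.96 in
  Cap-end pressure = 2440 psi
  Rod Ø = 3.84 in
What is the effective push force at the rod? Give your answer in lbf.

F ≈ 73800 lbf

Cap-side area A_cap = π/4 × (6.96 in)² = 38.05 in^2
Rod-side annular area A_ann = π/4 × (6.96² − 3.84²) = 26.46 in^2
Net thrust = P_cap·A_cap − P_rod·A_ann = 92830 lbf − 19030 lbf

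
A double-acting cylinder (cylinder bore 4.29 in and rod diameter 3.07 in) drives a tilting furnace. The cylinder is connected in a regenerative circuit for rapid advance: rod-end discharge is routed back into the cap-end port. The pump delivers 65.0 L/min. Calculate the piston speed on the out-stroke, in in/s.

v ≈ 8.93 in/s

In regeneration the rod-end outflow joins the pump flow into the cap end, so the net volume the pump must supply per unit advance equals the rod cross-section area.
Rod cross-section A_rod = π/4 × (3.07 in)² = 7.402 in^2
v = Q_pump / A_rod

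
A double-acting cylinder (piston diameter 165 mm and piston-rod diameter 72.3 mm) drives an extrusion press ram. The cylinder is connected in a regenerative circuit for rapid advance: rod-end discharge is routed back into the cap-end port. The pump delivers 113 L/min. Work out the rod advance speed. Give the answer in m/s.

v ≈ 0.459 m/s

In regeneration the rod-end outflow joins the pump flow into the cap end, so the net volume the pump must supply per unit advance equals the rod cross-section area.
Rod cross-section A_rod = π/4 × (72.3 mm)² = 4106 mm^2
v = Q_pump / A_rod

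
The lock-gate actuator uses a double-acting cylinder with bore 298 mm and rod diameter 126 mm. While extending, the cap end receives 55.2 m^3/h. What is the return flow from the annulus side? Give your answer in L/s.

Q_out ≈ 12.6 L/s

Cap-side area A_cap = π/4 × (298 mm)² = 69750 mm^2
Rod-side annular area A_ann = π/4 × (298² − 126²) = 57280 mm^2
Piston speed v = Q_in/A_cap; rod-end outflow Q_out = v × A_ann = Q_in × A_ann/A_cap.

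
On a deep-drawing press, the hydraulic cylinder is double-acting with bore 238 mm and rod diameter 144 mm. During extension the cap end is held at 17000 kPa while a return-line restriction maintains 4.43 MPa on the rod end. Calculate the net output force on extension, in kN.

F ≈ 631 kN

Cap-side area A_cap = π/4 × (238 mm)² = 44490 mm^2
Rod-side annular area A_ann = π/4 × (238² − 144²) = 28200 mm^2
Net thrust = P_cap·A_cap − P_rod·A_ann = 756.3 kN − 124.9 kN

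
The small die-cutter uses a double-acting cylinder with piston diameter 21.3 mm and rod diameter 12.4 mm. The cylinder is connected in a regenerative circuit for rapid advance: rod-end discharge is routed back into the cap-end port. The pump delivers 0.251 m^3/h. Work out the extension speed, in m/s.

v ≈ 0.577 m/s

In regeneration the rod-end outflow joins the pump flow into the cap end, so the net volume the pump must supply per unit advance equals the rod cross-section area.
Rod cross-section A_rod = π/4 × (12.4 mm)² = 120.8 mm^2
v = Q_pump / A_rod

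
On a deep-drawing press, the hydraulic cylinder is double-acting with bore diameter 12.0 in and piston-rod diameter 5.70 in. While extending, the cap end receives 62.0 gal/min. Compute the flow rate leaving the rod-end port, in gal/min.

Cap-side area A_cap = π/4 × (12.0 in)² = 113.1 in^2
Rod-side annular area A_ann = π/4 × (12.0² − 5.70²) = 87.58 in^2
Piston speed v = Q_in/A_cap; rod-end outflow Q_out = v × A_ann = Q_in × A_ann/A_cap.

Q_out ≈ 48.0 gal/min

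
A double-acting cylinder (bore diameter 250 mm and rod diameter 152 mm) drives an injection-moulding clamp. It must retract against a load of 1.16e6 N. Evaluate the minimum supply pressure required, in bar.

Rod-side annular area A_ann = π/4 × (250² − 152²) = 30940 mm^2
Retraction: pressure acts on the annular area.
P = F / A = 1.16e6 N / A

P ≈ 375 bar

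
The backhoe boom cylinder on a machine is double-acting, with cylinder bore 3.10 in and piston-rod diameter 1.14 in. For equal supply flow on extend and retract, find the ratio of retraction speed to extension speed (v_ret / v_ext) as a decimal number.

Cap-side area A_cap = π/4 × (3.10 in)² = 7.548 in^2
Rod-side annular area A_ann = π/4 × (3.10² − 1.14²) = 6.527 in^2
For equal Q, v ∝ 1/A, so v_ret/v_ext = A_cap/A_ann.

v_ret/v_ext ≈ 1.16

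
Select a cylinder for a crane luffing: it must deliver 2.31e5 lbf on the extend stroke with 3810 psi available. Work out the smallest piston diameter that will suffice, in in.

D ≈ 8.79 in

Extension force acts on the full piston face: F = P × (π/4)D².
D = √(4F / (πP)) = √(4 × 2.31e5 lbf / (π × 3810 psi))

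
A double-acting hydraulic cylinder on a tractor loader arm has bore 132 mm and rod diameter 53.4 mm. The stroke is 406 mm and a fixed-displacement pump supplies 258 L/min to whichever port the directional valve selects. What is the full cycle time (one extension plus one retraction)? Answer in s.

Cap-side area A_cap = π/4 × (132 mm)² = 13680 mm^2
Rod-side annular area A_ann = π/4 × (132² − 53.4²) = 11450 mm^2
t_ext = A_cap·L/Q = 1.292 s
t_ret = A_ann·L/Q = 1.081 s
t_cycle = t_ext + t_ret

t ≈ 2.37 s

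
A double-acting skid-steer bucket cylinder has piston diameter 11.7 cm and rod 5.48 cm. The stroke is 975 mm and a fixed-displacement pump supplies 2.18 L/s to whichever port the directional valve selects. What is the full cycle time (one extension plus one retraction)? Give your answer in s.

Cap-side area A_cap = π/4 × (11.7 cm)² = 107.5 cm^2
Rod-side annular area A_ann = π/4 × (11.7² − 5.48²) = 83.93 cm^2
t_ext = A_cap·L/Q = 4.809 s
t_ret = A_ann·L/Q = 3.754 s
t_cycle = t_ext + t_ret

t ≈ 8.56 s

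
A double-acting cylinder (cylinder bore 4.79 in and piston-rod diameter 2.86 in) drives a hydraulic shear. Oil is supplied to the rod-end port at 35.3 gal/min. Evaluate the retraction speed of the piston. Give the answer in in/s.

Rod-side annular area A_ann = π/4 × (4.79² − 2.86²) = 11.60 in^2
Flow into the rod-end port fills the annular volume.
v = Q / A

v ≈ 11.7 in/s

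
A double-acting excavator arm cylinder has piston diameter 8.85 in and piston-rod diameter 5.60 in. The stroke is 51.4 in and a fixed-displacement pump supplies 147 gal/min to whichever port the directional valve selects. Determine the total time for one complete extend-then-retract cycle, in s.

t ≈ 8.94 s

Cap-side area A_cap = π/4 × (8.85 in)² = 61.51 in^2
Rod-side annular area A_ann = π/4 × (8.85² − 5.60²) = 36.88 in^2
t_ext = A_cap·L/Q = 5.587 s
t_ret = A_ann·L/Q = 3.350 s
t_cycle = t_ext + t_ret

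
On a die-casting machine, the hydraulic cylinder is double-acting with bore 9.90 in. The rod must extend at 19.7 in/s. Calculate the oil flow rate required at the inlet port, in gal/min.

Q ≈ 394 gal/min

Cap-side area A_cap = π/4 × (9.90 in)² = 76.98 in^2
Q = A × v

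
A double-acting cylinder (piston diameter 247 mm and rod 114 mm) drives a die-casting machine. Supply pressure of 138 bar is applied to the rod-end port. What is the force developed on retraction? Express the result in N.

F ≈ 5.20e5 N

Rod-side annular area A_ann = π/4 × (247² − 114²) = 37710 mm^2
On retraction the pressure acts on the annular area (bore minus rod).
F = P × A_ann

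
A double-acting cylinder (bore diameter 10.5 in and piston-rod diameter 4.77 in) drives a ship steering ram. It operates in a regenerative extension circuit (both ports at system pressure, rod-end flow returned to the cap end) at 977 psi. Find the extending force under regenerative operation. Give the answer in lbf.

With equal pressure on both faces, forces on the annular region cancel; the net push is pressure × rod cross-section.
Rod cross-section A_rod = π/4 × (4.77 in)² = 17.87 in^2
F = P × A_rod

F ≈ 17500 lbf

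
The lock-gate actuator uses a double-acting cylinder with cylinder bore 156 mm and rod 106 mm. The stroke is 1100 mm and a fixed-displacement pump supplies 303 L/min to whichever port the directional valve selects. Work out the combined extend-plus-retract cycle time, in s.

Cap-side area A_cap = π/4 × (156 mm)² = 19110 mm^2
Rod-side annular area A_ann = π/4 × (156² − 106²) = 10290 mm^2
t_ext = A_cap·L/Q = 4.163 s
t_ret = A_ann·L/Q = 2.241 s
t_cycle = t_ext + t_ret

t ≈ 6.40 s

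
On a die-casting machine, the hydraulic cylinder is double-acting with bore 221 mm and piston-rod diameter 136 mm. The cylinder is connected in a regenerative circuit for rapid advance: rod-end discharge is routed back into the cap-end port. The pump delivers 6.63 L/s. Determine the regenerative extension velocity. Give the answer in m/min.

v ≈ 27.4 m/min

In regeneration the rod-end outflow joins the pump flow into the cap end, so the net volume the pump must supply per unit advance equals the rod cross-section area.
Rod cross-section A_rod = π/4 × (136 mm)² = 14530 mm^2
v = Q_pump / A_rod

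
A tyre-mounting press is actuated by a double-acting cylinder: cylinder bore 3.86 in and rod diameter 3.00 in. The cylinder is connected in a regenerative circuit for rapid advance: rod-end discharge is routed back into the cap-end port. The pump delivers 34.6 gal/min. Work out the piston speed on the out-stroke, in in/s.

In regeneration the rod-end outflow joins the pump flow into the cap end, so the net volume the pump must supply per unit advance equals the rod cross-section area.
Rod cross-section A_rod = π/4 × (3.00 in)² = 7.069 in^2
v = Q_pump / A_rod

v ≈ 18.8 in/s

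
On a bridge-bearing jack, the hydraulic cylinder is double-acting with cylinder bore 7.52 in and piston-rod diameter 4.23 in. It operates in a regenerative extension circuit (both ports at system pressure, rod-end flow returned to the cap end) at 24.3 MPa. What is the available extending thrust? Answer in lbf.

F ≈ 49500 lbf

With equal pressure on both faces, forces on the annular region cancel; the net push is pressure × rod cross-section.
Rod cross-section A_rod = π/4 × (4.23 in)² = 14.05 in^2
F = P × A_rod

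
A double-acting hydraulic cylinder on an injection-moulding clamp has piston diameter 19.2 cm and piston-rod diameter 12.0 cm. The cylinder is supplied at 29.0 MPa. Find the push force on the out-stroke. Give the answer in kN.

Cap-side area A_cap = π/4 × (19.2 cm)² = 289.5 cm^2
F = P × A_cap = 29.0 MPa × A_cap

F ≈ 840 kN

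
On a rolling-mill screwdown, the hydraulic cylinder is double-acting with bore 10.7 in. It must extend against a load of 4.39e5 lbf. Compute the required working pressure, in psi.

P ≈ 4880 psi

Cap-side area A_cap = π/4 × (10.7 in)² = 89.92 in^2
P = F / A = 4.39e5 lbf / A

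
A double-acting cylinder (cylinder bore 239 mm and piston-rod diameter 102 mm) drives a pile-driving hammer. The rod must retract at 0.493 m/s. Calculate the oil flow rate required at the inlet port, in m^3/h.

Rod-side annular area A_ann = π/4 × (239² − 102²) = 36690 mm^2
Q = A × v

Q ≈ 65.1 m^3/h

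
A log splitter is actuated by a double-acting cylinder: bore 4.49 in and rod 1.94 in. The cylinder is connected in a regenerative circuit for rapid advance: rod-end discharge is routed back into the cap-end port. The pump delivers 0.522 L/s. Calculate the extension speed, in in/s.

v ≈ 10.8 in/s

In regeneration the rod-end outflow joins the pump flow into the cap end, so the net volume the pump must supply per unit advance equals the rod cross-section area.
Rod cross-section A_rod = π/4 × (1.94 in)² = 2.956 in^2
v = Q_pump / A_rod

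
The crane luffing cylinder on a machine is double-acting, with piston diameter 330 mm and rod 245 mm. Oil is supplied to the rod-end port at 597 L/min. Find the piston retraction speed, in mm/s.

Rod-side annular area A_ann = π/4 × (330² − 245²) = 38390 mm^2
Flow into the rod-end port fills the annular volume.
v = Q / A

v ≈ 259 mm/s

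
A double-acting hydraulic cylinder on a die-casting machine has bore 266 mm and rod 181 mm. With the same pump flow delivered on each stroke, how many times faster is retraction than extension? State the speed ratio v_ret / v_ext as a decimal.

Cap-side area A_cap = π/4 × (266 mm)² = 55570 mm^2
Rod-side annular area A_ann = π/4 × (266² − 181²) = 29840 mm^2
For equal Q, v ∝ 1/A, so v_ret/v_ext = A_cap/A_ann.

v_ret/v_ext ≈ 1.86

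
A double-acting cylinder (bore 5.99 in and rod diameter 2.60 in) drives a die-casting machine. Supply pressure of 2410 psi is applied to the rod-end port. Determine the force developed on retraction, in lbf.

Rod-side annular area A_ann = π/4 × (5.99² − 2.60²) = 22.87 in^2
On retraction the pressure acts on the annular area (bore minus rod).
F = P × A_ann

F ≈ 55100 lbf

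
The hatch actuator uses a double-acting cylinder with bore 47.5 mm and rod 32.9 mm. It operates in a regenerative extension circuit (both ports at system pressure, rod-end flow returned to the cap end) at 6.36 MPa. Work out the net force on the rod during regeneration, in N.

With equal pressure on both faces, forces on the annular region cancel; the net push is pressure × rod cross-section.
Rod cross-section A_rod = π/4 × (32.9 mm)² = 850.1 mm^2
F = P × A_rod

F ≈ 5410 N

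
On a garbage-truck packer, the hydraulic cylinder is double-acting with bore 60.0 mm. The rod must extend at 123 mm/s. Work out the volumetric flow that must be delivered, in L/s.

Q ≈ 0.348 L/s

Cap-side area A_cap = π/4 × (60.0 mm)² = 2827 mm^2
Q = A × v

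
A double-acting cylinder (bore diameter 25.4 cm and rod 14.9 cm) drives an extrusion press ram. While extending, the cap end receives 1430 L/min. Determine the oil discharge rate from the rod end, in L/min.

Q_out ≈ 938 L/min

Cap-side area A_cap = π/4 × (25.4 cm)² = 506.7 cm^2
Rod-side annular area A_ann = π/4 × (25.4² − 14.9²) = 332.3 cm^2
Piston speed v = Q_in/A_cap; rod-end outflow Q_out = v × A_ann = Q_in × A_ann/A_cap.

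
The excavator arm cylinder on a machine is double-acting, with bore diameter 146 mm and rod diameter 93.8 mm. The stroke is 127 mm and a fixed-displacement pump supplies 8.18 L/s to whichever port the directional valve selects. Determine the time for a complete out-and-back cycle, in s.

t ≈ 0.413 s

Cap-side area A_cap = π/4 × (146 mm)² = 16740 mm^2
Rod-side annular area A_ann = π/4 × (146² − 93.8²) = 9831 mm^2
t_ext = A_cap·L/Q = 0.2599 s
t_ret = A_ann·L/Q = 0.1526 s
t_cycle = t_ext + t_ret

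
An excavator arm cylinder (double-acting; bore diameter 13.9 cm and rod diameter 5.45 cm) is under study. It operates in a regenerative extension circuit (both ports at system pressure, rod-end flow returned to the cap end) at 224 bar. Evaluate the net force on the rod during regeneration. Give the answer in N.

With equal pressure on both faces, forces on the annular region cancel; the net push is pressure × rod cross-section.
Rod cross-section A_rod = π/4 × (5.45 cm)² = 23.33 cm^2
F = P × A_rod

F ≈ 52300 N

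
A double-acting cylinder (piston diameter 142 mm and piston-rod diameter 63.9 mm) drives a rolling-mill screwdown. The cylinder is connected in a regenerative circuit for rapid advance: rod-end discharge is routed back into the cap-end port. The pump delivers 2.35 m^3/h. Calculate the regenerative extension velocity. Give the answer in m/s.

v ≈ 0.204 m/s

In regeneration the rod-end outflow joins the pump flow into the cap end, so the net volume the pump must supply per unit advance equals the rod cross-section area.
Rod cross-section A_rod = π/4 × (63.9 mm)² = 3207 mm^2
v = Q_pump / A_rod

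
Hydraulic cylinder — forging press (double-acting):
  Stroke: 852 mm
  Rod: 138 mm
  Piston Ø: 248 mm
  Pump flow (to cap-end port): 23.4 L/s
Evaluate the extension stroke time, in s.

t ≈ 1.76 s

Cap-side area A_cap = π/4 × (248 mm)² = 48310 mm^2
Swept volume V = A × L; t = V / Q = A·L / Q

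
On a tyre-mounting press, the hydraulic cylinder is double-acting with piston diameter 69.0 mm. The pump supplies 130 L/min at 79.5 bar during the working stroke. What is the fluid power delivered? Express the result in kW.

Hydraulic power = P × Q

W ≈ 17.2 kW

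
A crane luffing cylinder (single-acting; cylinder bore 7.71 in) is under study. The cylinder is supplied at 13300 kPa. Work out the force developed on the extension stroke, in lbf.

F ≈ 90100 lbf

Cap-side area A_cap = π/4 × (7.71 in)² = 46.69 in^2
F = P × A_cap = 13300 kPa × A_cap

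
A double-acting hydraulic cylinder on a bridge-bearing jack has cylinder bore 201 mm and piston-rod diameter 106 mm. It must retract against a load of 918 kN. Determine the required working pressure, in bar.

P ≈ 401 bar

Rod-side annular area A_ann = π/4 × (201² − 106²) = 22910 mm^2
Retraction: pressure acts on the annular area.
P = F / A = 918 kN / A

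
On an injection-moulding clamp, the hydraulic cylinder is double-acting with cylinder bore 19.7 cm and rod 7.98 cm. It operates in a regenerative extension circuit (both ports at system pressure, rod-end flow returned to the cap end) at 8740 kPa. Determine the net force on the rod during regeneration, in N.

F ≈ 43700 N

With equal pressure on both faces, forces on the annular region cancel; the net push is pressure × rod cross-section.
Rod cross-section A_rod = π/4 × (7.98 cm)² = 50.01 cm^2
F = P × A_rod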